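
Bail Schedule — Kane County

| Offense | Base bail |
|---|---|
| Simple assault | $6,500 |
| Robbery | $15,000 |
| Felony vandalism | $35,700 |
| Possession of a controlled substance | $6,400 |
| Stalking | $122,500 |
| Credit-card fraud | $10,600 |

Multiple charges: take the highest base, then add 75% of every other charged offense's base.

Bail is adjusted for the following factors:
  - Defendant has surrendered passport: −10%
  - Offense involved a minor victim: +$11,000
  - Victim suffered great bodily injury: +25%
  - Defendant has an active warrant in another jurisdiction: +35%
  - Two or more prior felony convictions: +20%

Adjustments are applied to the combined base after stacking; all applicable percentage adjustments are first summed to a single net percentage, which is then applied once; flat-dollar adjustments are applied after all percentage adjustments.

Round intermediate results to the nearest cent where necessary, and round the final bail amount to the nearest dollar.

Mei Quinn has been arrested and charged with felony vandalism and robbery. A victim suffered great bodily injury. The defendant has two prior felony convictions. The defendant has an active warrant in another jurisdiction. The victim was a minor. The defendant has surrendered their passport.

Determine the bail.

$90,815

Base amounts from the schedule: felony vandalism $35,700; robbery $15,000.
Stacking rule: highest base plus 75% of each additional charge. Highest is felony vandalism at $35,700. Additional: $15,000 × 75% = $11,250. Combined base = $35,700 + $11,250 = $46,950.
Net percentage adjustment: −10% +25% +35% +20% = +70%. $46,950 × 1.7 = $79,815.
Offense involved a minor victim (+$11,000 flat): $79,815 + $11,000 = $90,815.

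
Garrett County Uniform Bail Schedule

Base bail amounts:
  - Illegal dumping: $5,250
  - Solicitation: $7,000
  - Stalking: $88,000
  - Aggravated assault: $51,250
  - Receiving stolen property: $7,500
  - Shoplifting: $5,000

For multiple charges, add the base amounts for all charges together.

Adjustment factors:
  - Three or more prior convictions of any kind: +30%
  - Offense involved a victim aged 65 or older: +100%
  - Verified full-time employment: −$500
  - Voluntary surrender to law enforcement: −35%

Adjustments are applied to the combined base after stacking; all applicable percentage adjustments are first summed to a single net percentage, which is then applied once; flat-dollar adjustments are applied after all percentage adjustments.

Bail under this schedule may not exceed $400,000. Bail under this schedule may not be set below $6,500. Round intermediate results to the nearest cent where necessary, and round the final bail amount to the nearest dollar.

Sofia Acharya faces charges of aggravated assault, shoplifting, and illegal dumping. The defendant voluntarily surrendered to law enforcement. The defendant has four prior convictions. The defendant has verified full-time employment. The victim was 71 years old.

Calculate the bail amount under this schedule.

$119,425

Base amounts from the schedule: aggravated assault $51,250; shoplifting $5,000; illegal dumping $5,250.
Stacking rule: sum of all bases. $51,250 + $5,000 + $5,250 = $61,500.
Net percentage adjustment: +30% +100% −35% = +95%. $61,500 × 1.95 = $119,925.
Verified full-time employment (−$500 flat): $119,925 − $500 = $119,425.
$119,425 is within the $400,000 maximum.
$119,425 is at or above the $6,500 minimum.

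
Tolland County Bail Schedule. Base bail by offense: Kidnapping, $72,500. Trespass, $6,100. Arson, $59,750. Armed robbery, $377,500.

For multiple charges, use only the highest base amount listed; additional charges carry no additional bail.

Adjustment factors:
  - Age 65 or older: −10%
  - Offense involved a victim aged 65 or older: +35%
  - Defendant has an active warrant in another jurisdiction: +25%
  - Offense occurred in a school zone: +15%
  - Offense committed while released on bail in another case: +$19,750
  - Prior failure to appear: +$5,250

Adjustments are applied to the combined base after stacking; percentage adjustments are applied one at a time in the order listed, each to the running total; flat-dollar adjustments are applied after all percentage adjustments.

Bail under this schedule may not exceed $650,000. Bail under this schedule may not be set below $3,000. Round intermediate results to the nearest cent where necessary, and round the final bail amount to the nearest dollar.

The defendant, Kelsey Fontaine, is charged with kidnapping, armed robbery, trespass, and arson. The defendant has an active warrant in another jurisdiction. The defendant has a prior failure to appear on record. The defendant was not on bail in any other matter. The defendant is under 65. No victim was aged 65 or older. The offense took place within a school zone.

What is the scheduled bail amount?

$547,906

Base amounts from the schedule: kidnapping $72,500; armed robbery $377,500; trespass $6,100; arson $59,750.
Stacking rule: use the highest base only. Highest is armed robbery at $377,500. Combined base = $377,500.
Defendant has an active warrant in another jurisdiction (+25%): $377,500 × 1.25 = $471,875.
Offense occurred in a school zone (+15%): $471,875 × 1.15 = $542,656.25.
Prior failure to appear (+$5,250 flat): $542,656.25 + $5,250 = $547,906.25.
$547,906.25 is within the $650,000 maximum.
$547,906.25 is at or above the $3,000 minimum.
Rounded to the nearest dollar: $547,906.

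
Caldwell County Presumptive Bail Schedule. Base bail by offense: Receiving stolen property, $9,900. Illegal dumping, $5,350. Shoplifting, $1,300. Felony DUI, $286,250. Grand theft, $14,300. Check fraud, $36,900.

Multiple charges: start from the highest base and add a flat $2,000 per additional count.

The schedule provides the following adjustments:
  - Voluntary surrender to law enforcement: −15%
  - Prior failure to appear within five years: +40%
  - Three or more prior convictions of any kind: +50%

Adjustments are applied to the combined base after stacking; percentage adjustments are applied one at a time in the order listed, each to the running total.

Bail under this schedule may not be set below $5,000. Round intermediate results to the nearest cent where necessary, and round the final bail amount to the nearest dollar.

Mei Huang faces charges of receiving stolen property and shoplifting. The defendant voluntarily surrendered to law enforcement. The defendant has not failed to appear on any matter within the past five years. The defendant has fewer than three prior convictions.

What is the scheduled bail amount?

$10,115

Base amounts from the schedule: receiving stolen property $9,900; shoplifting $1,300.
Stacking rule: highest base plus $2,000 per additional charge. Highest is receiving stolen property at $9,900; 1 additional charge → +$2,000. Combined base = $11,900.
Voluntary surrender to law enforcement (−15%): $11,900 × 0.85 = $10,115.
$10,115 is at or above the $5,000 minimum.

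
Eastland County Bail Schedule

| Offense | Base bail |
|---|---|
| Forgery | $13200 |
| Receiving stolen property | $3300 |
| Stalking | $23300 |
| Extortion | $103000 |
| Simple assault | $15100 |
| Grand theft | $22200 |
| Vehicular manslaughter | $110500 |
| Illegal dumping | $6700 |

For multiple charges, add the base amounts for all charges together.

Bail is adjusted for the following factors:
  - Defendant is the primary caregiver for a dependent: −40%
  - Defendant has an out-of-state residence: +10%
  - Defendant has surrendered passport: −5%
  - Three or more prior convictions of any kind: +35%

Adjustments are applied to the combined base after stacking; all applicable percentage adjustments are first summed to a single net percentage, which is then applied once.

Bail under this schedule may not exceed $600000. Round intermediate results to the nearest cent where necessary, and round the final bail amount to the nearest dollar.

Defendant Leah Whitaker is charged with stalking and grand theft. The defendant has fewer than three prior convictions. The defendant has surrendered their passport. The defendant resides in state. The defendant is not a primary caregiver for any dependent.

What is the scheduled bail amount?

$43225

Base amounts from the schedule: stalking $23300; grand theft $22200.
Stacking rule: sum of all bases. $23300 + $22200 = $45500.
Defendant has surrendered passport (−5%): $45500 × 0.95 = $43225.
$43225 is within the $600000 maximum.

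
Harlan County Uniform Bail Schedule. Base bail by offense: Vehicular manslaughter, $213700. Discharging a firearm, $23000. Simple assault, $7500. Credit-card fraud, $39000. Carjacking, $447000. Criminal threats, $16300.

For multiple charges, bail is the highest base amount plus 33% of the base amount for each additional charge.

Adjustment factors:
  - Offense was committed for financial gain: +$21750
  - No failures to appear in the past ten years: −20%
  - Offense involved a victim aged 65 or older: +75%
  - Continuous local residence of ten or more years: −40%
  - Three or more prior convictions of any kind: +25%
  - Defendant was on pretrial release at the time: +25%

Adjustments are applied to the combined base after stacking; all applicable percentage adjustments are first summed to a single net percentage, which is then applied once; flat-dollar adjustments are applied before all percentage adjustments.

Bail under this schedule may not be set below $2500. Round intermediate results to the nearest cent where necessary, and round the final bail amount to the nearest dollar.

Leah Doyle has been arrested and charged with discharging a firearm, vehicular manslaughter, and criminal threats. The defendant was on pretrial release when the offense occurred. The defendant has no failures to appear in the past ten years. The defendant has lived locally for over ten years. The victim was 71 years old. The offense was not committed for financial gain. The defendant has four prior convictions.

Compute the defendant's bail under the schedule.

Base amounts from the schedule: discharging a firearm $23000; vehicular manslaughter $213700; criminal threats $16300.
Stacking rule: highest base plus 33% of each additional charge. Highest is vehicular manslaughter at $213700. Additional: $23000 × 33% = $7590; $16300 × 33% = $5379. Combined base = $213700 + $12969 = $226669.
Net percentage adjustment: −20% +75% −40% +25% +25% = +65%. $226669 × 1.65 = $374003.85.
$374003.85 is at or above the $2500 minimum.
Rounded to the nearest dollar: $374004.

$374004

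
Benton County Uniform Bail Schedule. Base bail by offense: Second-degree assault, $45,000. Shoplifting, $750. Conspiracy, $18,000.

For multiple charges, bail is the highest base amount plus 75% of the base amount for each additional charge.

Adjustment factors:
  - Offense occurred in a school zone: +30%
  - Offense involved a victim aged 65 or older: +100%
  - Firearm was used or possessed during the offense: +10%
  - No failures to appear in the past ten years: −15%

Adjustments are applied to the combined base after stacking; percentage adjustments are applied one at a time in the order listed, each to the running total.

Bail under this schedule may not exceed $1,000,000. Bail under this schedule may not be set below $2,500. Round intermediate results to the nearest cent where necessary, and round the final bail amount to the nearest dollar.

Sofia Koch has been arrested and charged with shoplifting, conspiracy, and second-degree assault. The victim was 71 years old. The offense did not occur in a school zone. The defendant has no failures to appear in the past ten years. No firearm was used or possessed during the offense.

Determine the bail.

$100,406

Base amounts from the schedule: shoplifting $750; conspiracy $18,000; second-degree assault $45,000.
Stacking rule: highest base plus 75% of each additional charge. Highest is second-degree assault at $45,000. Additional: $750 × 75% = $562.50; $18,000 × 75% = $13,500. Combined base = $45,000 + $14,062.50 = $59,062.50.
Offense involved a victim aged 65 or older (+100%): $59,062.50 × 2 = $118,125.
No failures to appear in the past ten years (−15%): $118,125 × 0.85 = $100,406.25.
$100,406.25 is within the $1,000,000 maximum.
$100,406.25 is at or above the $2,500 minimum.
Rounded to the nearest dollar: $100,406.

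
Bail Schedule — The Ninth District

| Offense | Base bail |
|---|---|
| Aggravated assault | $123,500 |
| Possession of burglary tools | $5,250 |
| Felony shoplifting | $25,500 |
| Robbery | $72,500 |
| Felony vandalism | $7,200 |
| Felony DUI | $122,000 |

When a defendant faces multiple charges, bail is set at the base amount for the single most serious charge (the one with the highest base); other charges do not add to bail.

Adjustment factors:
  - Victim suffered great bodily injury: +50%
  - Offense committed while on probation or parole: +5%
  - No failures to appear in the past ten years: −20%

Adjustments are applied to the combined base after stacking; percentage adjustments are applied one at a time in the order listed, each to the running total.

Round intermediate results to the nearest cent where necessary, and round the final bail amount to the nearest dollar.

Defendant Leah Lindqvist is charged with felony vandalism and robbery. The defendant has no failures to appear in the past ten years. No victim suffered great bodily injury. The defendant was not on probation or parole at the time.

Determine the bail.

$58,000

Base amounts from the schedule: felony vandalism $7,200; robbery $72,500.
Stacking rule: use the highest base only. Highest is robbery at $72,500. Combined base = $72,500.
No failures to appear in the past ten years (−20%): $72,500 × 0.8 = $58,000.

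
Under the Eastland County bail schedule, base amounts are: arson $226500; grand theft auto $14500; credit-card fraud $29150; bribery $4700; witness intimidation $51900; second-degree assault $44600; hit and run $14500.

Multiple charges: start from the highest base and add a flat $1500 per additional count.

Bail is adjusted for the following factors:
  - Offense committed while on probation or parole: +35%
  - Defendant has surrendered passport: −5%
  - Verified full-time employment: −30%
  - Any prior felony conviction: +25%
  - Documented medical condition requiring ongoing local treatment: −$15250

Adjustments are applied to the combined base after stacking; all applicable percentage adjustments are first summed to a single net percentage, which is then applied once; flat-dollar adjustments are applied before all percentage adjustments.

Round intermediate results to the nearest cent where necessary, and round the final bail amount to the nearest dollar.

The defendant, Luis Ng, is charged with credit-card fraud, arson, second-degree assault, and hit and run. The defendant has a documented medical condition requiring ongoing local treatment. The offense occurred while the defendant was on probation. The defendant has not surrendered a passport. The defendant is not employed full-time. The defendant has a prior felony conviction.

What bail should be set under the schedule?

Base amounts from the schedule: credit-card fraud $29150; arson $226500; second-degree assault $44600; hit and run $14500.
Stacking rule: highest base plus $1500 per additional charge. Highest is arson at $226500; 3 additional charges → +$4500. Combined base = $231000.
Documented medical condition requiring ongoing local treatment (−$15250 flat): $231000 − $15250 = $215750.
Net percentage adjustment: +35% +25% = +60%. $215750 × 1.6 = $345200.

$345200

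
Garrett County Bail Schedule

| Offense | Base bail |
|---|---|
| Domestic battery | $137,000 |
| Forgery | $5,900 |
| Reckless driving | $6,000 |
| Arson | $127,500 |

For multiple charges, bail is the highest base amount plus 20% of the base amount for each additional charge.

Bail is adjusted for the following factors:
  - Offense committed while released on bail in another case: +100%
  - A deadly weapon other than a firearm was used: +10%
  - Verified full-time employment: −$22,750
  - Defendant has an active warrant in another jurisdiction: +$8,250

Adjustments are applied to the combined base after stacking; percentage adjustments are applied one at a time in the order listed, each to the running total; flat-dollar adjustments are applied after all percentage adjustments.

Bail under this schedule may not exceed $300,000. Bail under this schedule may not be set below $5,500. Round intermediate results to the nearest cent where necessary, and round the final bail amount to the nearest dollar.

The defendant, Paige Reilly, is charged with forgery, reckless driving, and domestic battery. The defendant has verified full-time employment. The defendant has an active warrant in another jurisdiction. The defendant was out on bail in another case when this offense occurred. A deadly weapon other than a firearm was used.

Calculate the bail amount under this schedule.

Base amounts from the schedule: forgery $5,900; reckless driving $6,000; domestic battery $137,000.
Stacking rule: highest base plus 20% of each additional charge. Highest is domestic battery at $137,000. Additional: $5,900 × 20% = $1,180; $6,000 × 20% = $1,200. Combined base = $137,000 + $2,380 = $139,380.
Offense committed while released on bail in another case (+100%): $139,380 × 2 = $278,760.
A deadly weapon other than a firearm was used (+10%): $278,760 × 1.1 = $306,636.
Verified full-time employment (−$22,750 flat): $306,636 − $22,750 = $283,886.
Defendant has an active warrant in another jurisdiction (+$8,250 flat): $283,886 + $8,250 = $292,136.
$292,136 is within the $300,000 maximum.
$292,136 is at or above the $5,500 minimum.

$292,136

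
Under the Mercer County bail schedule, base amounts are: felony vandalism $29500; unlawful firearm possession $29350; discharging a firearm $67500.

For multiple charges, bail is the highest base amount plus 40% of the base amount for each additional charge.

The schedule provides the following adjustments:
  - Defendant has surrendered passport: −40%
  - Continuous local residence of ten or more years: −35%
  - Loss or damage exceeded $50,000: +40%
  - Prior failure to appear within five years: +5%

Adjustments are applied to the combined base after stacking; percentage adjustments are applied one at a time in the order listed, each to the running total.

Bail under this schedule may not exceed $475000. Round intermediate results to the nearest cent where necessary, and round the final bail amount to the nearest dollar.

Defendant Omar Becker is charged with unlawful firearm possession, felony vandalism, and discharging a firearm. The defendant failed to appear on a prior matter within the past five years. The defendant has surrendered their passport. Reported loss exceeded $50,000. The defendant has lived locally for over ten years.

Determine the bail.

Base amounts from the schedule: unlawful firearm possession $29350; felony vandalism $29500; discharging a firearm $67500.
Stacking rule: highest base plus 40% of each additional charge. Highest is discharging a firearm at $67500. Additional: $29350 × 40% = $11740; $29500 × 40% = $11800. Combined base = $67500 + $23540 = $91040.
Defendant has surrendered passport (−40%): $91040 × 0.6 = $54624.
Continuous local residence of ten or more years (−35%): $54624 × 0.65 = $35505.60.
Loss or damage exceeded $50,000 (+40%): $35505.60 × 1.4 = $49707.84.
Prior failure to appear within five years (+5%): $49707.84 × 1.05 = $52193.23.
$52193.23 is within the $475000 maximum.
Rounded to the nearest dollar: $52193.

$52193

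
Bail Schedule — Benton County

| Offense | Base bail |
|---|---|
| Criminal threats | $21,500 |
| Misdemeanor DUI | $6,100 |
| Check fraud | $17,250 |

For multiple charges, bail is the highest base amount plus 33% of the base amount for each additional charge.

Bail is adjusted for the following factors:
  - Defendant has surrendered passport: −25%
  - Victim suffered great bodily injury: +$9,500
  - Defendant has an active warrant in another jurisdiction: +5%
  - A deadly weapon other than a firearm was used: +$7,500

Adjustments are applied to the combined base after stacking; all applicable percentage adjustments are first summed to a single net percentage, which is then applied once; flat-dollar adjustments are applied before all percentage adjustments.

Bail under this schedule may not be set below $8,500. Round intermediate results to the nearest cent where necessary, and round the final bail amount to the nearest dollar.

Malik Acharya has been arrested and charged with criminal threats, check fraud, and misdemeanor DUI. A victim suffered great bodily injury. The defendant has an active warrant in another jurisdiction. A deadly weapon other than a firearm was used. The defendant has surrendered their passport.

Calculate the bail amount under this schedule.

Base amounts from the schedule: criminal threats $21,500; check fraud $17,250; misdemeanor DUI $6,100.
Stacking rule: highest base plus 33% of each additional charge. Highest is criminal threats at $21,500. Additional: $17,250 × 33% = $5,692.50; $6,100 × 33% = $2,013. Combined base = $21,500 + $7,705.50 = $29,205.50.
Victim suffered great bodily injury (+$9,500 flat): $29,205.50 + $9,500 = $38,705.50.
A deadly weapon other than a firearm was used (+$7,500 flat): $38,705.50 + $7,500 = $46,205.50.
Net percentage adjustment: −25% +5% = −20%. $46,205.50 × 0.8 = $36,964.40.
$36,964.40 is at or above the $8,500 minimum.
Rounded to the nearest dollar: $36,964.

$36,964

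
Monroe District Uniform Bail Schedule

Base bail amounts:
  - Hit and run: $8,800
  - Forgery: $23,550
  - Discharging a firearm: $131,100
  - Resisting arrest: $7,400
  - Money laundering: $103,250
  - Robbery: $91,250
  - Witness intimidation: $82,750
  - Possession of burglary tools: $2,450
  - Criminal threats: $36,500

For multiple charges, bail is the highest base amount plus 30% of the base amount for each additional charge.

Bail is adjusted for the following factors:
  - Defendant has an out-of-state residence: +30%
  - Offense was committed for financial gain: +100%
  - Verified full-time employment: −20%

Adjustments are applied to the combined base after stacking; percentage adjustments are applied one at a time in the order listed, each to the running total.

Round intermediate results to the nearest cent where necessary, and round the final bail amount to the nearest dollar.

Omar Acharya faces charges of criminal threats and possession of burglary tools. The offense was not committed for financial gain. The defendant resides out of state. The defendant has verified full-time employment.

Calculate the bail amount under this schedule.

$38,724

Base amounts from the schedule: criminal threats $36,500; possession of burglary tools $2,450.
Stacking rule: highest base plus 30% of each additional charge. Highest is criminal threats at $36,500. Additional: $2,450 × 30% = $735. Combined base = $36,500 + $735 = $37,235.
Defendant has an out-of-state residence (+30%): $37,235 × 1.3 = $48,405.50.
Verified full-time employment (−20%): $48,405.50 × 0.8 = $38,724.40.
Rounded to the nearest dollar: $38,724.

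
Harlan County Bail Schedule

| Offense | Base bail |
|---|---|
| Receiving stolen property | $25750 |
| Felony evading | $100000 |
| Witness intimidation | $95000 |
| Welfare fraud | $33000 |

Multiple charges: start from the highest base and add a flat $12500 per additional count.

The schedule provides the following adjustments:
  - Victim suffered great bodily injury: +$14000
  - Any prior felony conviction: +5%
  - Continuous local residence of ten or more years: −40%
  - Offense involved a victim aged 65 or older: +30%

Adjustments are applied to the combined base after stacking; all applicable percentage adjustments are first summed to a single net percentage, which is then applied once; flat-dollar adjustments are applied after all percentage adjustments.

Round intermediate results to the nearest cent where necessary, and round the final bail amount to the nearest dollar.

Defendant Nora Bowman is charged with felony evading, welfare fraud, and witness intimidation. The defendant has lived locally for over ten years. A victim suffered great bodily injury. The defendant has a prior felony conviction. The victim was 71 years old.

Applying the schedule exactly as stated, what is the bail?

$132750

Base amounts from the schedule: felony evading $100000; welfare fraud $33000; witness intimidation $95000.
Stacking rule: highest base plus $12500 per additional charge. Highest is felony evading at $100000; 2 additional charges → +$25000. Combined base = $125000.
Net percentage adjustment: +5% −40% +30% = −5%. $125000 × 0.95 = $118750.
Victim suffered great bodily injury (+$14000 flat): $118750 + $14000 = $132750.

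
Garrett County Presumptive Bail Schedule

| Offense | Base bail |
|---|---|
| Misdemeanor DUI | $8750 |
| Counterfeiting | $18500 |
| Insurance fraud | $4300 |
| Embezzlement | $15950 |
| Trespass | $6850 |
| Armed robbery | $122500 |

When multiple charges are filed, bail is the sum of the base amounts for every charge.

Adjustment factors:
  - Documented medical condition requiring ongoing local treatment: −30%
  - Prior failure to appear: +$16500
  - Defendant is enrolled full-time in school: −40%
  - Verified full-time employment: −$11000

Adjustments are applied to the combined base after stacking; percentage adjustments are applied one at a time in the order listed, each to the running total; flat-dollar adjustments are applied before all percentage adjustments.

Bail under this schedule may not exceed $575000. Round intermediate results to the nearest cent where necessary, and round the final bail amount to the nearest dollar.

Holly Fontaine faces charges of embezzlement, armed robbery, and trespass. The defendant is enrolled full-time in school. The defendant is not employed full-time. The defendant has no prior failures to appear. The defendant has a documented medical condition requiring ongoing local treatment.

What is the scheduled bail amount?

Base amounts from the schedule: embezzlement $15950; armed robbery $122500; trespass $6850.
Stacking rule: sum of all bases. $15950 + $122500 + $6850 = $145300.
Documented medical condition requiring ongoing local treatment (−30%): $145300 × 0.7 = $101710.
Defendant is enrolled full-time in school (−40%): $101710 × 0.6 = $61026.
$61026 is within the $575000 maximum.

$61026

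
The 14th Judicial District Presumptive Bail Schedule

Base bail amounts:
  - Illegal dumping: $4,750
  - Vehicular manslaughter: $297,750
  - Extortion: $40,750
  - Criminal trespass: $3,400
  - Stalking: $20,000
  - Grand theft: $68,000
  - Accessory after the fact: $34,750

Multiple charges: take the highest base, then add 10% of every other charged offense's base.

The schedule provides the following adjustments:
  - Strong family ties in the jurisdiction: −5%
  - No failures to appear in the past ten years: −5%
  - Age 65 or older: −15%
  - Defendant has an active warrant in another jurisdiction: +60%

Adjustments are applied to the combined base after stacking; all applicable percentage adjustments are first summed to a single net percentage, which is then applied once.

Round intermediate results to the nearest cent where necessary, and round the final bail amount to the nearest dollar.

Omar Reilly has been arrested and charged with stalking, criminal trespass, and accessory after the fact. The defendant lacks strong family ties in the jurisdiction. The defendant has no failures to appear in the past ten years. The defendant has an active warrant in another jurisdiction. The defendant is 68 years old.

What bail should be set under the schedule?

$51,926

Base amounts from the schedule: stalking $20,000; criminal trespass $3,400; accessory after the fact $34,750.
Stacking rule: highest base plus 10% of each additional charge. Highest is accessory after the fact at $34,750. Additional: $20,000 × 10% = $2,000; $3,400 × 10% = $340. Combined base = $34,750 + $2,340 = $37,090.
Net percentage adjustment: −5% −15% +60% = +40%. $37,090 × 1.4 = $51,926.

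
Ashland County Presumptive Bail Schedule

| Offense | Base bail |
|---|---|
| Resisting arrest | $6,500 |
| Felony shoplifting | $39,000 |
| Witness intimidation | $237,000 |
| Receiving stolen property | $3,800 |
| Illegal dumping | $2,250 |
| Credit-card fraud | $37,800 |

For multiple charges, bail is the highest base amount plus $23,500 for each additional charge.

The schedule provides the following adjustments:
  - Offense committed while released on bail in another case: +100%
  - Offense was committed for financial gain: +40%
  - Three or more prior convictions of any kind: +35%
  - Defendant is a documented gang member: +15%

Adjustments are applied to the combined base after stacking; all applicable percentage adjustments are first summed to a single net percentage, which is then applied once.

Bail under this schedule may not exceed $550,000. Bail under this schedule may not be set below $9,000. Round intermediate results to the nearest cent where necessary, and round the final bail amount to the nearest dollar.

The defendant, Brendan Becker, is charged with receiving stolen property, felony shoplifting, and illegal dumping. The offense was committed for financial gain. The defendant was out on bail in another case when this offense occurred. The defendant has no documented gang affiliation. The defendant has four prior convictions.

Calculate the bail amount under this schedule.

Base amounts from the schedule: receiving stolen property $3,800; felony shoplifting $39,000; illegal dumping $2,250.
Stacking rule: highest base plus $23,500 per additional charge. Highest is felony shoplifting at $39,000; 2 additional charges → +$47,000. Combined base = $86,000.
Net percentage adjustment: +100% +40% +35% = +175%. $86,000 × 2.75 = $236,500.
$236,500 is within the $550,000 maximum.
$236,500 is at or above the $9,000 minimum.

$236,500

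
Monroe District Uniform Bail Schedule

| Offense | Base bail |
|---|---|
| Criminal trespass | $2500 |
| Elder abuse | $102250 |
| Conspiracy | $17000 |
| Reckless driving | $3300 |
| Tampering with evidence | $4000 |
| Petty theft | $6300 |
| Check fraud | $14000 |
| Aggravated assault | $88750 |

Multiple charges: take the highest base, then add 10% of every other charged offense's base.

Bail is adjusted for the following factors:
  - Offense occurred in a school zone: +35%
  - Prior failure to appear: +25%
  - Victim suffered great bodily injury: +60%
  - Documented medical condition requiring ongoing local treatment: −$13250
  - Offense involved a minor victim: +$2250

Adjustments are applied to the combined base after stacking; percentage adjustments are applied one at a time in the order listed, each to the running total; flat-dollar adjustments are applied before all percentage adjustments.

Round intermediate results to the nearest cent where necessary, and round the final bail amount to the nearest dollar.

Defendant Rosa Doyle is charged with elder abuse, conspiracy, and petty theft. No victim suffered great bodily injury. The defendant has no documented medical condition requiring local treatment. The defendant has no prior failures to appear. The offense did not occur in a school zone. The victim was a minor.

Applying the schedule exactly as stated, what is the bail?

$106830

Base amounts from the schedule: elder abuse $102250; conspiracy $17000; petty theft $6300.
Stacking rule: highest base plus 10% of each additional charge. Highest is elder abuse at $102250. Additional: $17000 × 10% = $1700; $6300 × 10% = $630. Combined base = $102250 + $2330 = $104580.
Offense involved a minor victim (+$2250 flat): $104580 + $2250 = $106830.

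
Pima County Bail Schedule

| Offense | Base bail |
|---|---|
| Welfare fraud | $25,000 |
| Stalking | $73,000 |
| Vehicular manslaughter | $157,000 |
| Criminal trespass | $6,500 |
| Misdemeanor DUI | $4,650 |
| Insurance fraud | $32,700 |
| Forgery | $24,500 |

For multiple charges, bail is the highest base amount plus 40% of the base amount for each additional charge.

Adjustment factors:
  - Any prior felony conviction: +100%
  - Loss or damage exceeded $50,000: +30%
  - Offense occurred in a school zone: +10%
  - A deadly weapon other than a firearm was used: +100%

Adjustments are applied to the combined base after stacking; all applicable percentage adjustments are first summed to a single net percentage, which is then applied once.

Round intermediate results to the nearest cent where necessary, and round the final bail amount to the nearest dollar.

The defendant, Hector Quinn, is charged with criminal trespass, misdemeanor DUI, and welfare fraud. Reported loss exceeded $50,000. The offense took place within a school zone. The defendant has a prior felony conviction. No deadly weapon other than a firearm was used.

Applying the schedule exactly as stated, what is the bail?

$70,704

Base amounts from the schedule: criminal trespass $6,500; misdemeanor DUI $4,650; welfare fraud $25,000.
Stacking rule: highest base plus 40% of each additional charge. Highest is welfare fraud at $25,000. Additional: $6,500 × 40% = $2,600; $4,650 × 40% = $1,860. Combined base = $25,000 + $4,460 = $29,460.
Net percentage adjustment: +100% +30% +10% = +140%. $29,460 × 2.4 = $70,704.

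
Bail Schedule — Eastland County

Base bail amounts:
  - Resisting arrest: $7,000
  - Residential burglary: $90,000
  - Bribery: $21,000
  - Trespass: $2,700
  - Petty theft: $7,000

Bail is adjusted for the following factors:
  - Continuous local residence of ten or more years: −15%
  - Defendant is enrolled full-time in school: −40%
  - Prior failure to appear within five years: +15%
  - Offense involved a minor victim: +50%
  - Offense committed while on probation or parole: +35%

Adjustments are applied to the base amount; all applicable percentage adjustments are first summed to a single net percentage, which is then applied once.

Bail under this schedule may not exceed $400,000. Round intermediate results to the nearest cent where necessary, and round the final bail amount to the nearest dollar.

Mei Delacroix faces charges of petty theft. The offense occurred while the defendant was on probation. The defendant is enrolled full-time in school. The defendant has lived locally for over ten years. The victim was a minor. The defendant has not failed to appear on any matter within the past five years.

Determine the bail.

$9,100

Base amounts from the schedule: petty theft $7,000.
Single charge. Combined base = $7,000.
Net percentage adjustment: −15% −40% +50% +35% = +30%. $7,000 × 1.3 = $9,100.
$9,100 is within the $400,000 maximum.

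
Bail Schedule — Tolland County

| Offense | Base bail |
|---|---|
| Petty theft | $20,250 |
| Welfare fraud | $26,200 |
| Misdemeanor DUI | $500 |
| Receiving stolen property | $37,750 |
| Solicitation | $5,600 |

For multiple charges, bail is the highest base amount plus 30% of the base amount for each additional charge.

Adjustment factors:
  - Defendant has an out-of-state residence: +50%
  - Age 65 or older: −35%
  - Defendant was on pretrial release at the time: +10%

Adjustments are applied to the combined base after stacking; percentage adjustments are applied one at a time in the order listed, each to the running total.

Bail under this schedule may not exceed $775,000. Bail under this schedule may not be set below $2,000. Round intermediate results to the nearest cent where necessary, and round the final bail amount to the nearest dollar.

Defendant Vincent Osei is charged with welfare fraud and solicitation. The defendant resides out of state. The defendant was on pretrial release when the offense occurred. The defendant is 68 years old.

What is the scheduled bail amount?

Base amounts from the schedule: welfare fraud $26,200; solicitation $5,600.
Stacking rule: highest base plus 30% of each additional charge. Highest is welfare fraud at $26,200. Additional: $5,600 × 30% = $1,680. Combined base = $26,200 + $1,680 = $27,880.
Defendant has an out-of-state residence (+50%): $27,880 × 1.5 = $41,820.
Age 65 or older (−35%): $41,820 × 0.65 = $27,183.
Defendant was on pretrial release at the time (+10%): $27,183 × 1.1 = $29,901.30.
$29,901.30 is within the $775,000 maximum.
$29,901.30 is at or above the $2,000 minimum.
Rounded to the nearest dollar: $29,901.

$29,901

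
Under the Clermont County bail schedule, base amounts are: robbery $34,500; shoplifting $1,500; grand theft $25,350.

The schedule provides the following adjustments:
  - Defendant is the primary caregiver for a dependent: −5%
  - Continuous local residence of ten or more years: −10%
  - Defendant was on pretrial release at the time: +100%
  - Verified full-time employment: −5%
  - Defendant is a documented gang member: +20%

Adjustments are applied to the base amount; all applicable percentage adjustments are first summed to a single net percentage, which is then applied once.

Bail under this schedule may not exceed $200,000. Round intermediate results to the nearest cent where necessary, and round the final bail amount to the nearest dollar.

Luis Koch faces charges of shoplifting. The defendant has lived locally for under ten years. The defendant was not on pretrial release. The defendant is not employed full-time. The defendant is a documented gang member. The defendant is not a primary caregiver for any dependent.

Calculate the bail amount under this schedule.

Base amounts from the schedule: shoplifting $1,500.
Single charge. Combined base = $1,500.
Defendant is a documented gang member (+20%): $1,500 × 1.2 = $1,800.
$1,800 is within the $200,000 maximum.

$1,800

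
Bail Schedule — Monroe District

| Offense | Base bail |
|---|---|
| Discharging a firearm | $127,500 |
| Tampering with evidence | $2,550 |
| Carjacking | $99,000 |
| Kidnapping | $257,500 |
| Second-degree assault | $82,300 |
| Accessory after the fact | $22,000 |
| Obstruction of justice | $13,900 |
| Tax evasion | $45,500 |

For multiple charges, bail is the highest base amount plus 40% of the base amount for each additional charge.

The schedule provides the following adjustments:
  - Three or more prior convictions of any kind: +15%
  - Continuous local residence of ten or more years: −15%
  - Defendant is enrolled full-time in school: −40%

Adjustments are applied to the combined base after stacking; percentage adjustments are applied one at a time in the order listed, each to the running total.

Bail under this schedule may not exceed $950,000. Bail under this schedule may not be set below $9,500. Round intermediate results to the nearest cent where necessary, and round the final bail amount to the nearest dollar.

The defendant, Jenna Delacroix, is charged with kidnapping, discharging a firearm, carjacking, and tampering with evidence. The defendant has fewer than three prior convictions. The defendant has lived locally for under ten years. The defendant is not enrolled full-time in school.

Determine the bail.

Base amounts from the schedule: kidnapping $257,500; discharging a firearm $127,500; carjacking $99,000; tampering with evidence $2,550.
Stacking rule: highest base plus 40% of each additional charge. Highest is kidnapping at $257,500. Additional: $127,500 × 40% = $51,000; $99,000 × 40% = $39,600; $2,550 × 40% = $1,020. Combined base = $257,500 + $91,620 = $349,120.
No adjustment factors apply to this defendant.
$349,120 is within the $950,000 maximum.
$349,120 is at or above the $9,500 minimum.

$349,120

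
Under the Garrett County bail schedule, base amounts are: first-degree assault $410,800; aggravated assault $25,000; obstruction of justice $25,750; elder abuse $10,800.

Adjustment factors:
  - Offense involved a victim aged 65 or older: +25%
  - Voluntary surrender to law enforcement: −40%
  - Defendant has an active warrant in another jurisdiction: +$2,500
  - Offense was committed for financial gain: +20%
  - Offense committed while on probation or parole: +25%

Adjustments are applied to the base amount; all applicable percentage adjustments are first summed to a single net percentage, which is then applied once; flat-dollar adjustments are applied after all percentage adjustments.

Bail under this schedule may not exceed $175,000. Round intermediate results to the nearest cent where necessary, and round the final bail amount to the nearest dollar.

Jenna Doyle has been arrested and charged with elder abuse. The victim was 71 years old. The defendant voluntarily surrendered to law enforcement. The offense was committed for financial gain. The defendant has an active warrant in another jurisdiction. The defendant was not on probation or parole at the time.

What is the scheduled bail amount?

Base amounts from the schedule: elder abuse $10,800.
Single charge. Combined base = $10,800.
Net percentage adjustment: +25% −40% +20% = +5%. $10,800 × 1.05 = $11,340.
Defendant has an active warrant in another jurisdiction (+$2,500 flat): $11,340 + $2,500 = $13,840.
$13,840 is within the $175,000 maximum.

$13,840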